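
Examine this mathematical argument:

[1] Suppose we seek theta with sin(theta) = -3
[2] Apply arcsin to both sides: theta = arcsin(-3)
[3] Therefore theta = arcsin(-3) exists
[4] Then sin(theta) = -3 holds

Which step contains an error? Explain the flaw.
Step 2: Apply arcsin to both sides: theta = arcsin(-3)

Step 2 applies arcsin to -3. However, arcsin(x) is only defined for x in [-1, 1] because sin(theta) can only produce values in that range. Since |-3| > 1, arcsin(-3) is undefined. There is no angle whose sine equals -3.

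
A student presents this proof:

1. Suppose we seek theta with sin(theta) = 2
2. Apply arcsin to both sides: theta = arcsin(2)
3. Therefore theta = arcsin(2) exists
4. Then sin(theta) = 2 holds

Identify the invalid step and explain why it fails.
Step 2: Apply arcsin to both sides: theta = arcsin(2)

Step 2 applies arcsin to 2. However, arcsin(x) is only defined for x in [-1, 1] because sin(theta) can only produce values in that range. Since |2| > 1, arcsin(2) is undefined. There is no angle whose sine equals 2.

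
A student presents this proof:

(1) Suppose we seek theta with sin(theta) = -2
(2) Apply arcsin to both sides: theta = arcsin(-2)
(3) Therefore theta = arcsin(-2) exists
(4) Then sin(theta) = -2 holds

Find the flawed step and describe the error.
Step 2: Apply arcsin to both sides: theta = arcsin(-2)

Step 2 applies arcsin to -2. However, arcsin(x) is only defined for x in [-1, 1] because sin(theta) can only produce values in that range. Since |-2| > 1, arcsin(-2) is undefined. There is no angle whose sine equals -2.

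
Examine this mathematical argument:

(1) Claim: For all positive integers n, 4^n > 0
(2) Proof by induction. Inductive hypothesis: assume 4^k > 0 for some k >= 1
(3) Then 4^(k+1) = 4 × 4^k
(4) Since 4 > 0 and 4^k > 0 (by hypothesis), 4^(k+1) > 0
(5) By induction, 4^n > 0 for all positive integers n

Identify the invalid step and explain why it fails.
Step 5: By induction, 4^n > 0 for all positive integers n

Step 5 concludes the proof by induction, but no base case was ever established. A valid induction proof requires: (1) a base case proving 4^1 > 0, and (2) an inductive step showing IF 4^k > 0 THEN 4^(k+1) > 0. Steps 2-4 correctly establish the inductive step, but without the base case the conclusion in step 5 does not follow.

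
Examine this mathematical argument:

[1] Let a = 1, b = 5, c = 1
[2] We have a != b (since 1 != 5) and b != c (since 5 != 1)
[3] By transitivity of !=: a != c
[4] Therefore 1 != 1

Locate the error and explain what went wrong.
Step 3: By transitivity of !=: a != c

Step 3 incorrectly applies transitivity to the '!=' relation. Transitivity states: if a R b and b R c, then a R c. However, '!=' is not transitive. Counterexample: 1 != 5 and 5 != 1, but 1 = 1 (both equal 1). Transitivity holds for relations like <, <=, =, but not for !=.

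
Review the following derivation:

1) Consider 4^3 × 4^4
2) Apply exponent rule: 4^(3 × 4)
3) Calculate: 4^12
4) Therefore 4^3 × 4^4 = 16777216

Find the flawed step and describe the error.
Step 2: Apply exponent rule: 4^(3 × 4)

Step 2 incorrectly states that a^b × a^c = a^(b×c). The correct rule is a^b × a^c = a^(b+c). The actual value is 4^3 × 4^4 = 4^7 = 16384, not 4^12 = 16777216.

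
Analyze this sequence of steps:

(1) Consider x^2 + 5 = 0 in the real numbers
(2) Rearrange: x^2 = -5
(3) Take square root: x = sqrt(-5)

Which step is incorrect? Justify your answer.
Step 3: Take square root: x = sqrt(-5)

Step 3 takes the square root of -5, which is negative. In the real number system, the square root of a negative number is undefined. The equation x^2 + 5 = 0 has no real solutions. Square roots of negative numbers only exist in the complex numbers.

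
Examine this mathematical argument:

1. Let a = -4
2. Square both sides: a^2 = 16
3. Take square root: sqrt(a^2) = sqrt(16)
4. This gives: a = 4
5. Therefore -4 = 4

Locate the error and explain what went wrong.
Step 4: This gives: a = 4

Step 4 incorrectly states that sqrt(a^2) = a. The correct identity is sqrt(a^2) = |a|. Since a = -4 < 0, we have sqrt(a^2) = |-4| = 4, not a = -4.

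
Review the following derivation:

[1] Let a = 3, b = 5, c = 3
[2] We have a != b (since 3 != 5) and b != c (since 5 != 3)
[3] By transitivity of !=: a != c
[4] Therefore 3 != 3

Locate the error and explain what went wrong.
Step 3: By transitivity of !=: a != c

Step 3 incorrectly applies transitivity to the '!=' relation. Transitivity states: if a R b and b R c, then a R c. However, '!=' is not transitive. Counterexample: 3 != 5 and 5 != 3, but 3 = 3 (both equal 3). Transitivity holds for relations like <, <=, =, but not for !=.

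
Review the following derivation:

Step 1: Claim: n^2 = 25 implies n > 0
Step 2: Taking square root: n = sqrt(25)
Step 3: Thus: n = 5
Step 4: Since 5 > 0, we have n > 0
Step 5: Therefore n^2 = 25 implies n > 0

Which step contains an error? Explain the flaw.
Step 2: Taking square root: n = sqrt(25)

Step 2 takes the square root and assumes the positive root only. The equation n^2 = 25 actually has two solutions: n = 5 and n = -5. The proof silently assumes n > 0 without justification, then uses this assumption to conclude n > 0, which is circular. The counterexample n = -5 shows the claim is false.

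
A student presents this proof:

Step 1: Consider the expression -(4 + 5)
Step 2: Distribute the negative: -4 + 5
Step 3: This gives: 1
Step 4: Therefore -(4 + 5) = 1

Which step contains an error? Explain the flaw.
Step 2: Distribute the negative: -4 + 5

Step 2 incorrectly distributes the negative sign. The correct distribution is -(4 + 5) = -4 - 5 = -9. The negative must be applied to both terms, not just the first. The error treats -(4 + 5) as -4 + 5, which equals 1 instead of -9.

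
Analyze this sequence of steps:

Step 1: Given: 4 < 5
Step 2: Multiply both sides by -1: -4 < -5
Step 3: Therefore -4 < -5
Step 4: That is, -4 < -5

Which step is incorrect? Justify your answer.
Step 2: Multiply both sides by -1: -4 < -5

Step 2 multiplies both sides by -1 but fails to reverse the inequality sign. When multiplying (or dividing) an inequality by a negative number, the direction must be reversed. Since 4 < 5, we should get -4 > -5, i.e., -4 > -5.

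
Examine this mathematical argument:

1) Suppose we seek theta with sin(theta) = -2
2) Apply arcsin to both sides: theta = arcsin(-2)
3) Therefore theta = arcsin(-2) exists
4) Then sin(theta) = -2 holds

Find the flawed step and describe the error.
Step 2: Apply arcsin to both sides: theta = arcsin(-2)

Step 2 applies arcsin to -2. However, arcsin(x) is only defined for x in [-1, 1] because sin(theta) can only produce values in that range. Since |-2| > 1, arcsin(-2) is undefined. There is no angle whose sine equals -2.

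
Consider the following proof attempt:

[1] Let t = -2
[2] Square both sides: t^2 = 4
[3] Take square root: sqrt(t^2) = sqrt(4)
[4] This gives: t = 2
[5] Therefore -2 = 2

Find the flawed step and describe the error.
Step 4: This gives: t = 2

Step 4 incorrectly states that sqrt(t^2) = t. The correct identity is sqrt(t^2) = |t|. Since t = -2 < 0, we have sqrt(t^2) = |-2| = 2, not t = -2.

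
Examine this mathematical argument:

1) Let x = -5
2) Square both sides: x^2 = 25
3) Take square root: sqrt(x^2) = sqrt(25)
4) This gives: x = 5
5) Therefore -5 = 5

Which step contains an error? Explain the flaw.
Step 4: This gives: x = 5

Step 4 incorrectly states that sqrt(x^2) = x. The correct identity is sqrt(x^2) = |x|. Since x = -5 < 0, we have sqrt(x^2) = |-5| = 5, not x = -5.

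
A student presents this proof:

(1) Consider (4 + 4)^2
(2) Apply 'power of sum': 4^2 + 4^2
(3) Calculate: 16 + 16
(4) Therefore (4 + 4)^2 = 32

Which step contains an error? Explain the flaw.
Step 2: Apply 'power of sum': 4^2 + 4^2

Step 2 incorrectly applies a non-existent rule '(a+b)^n = a^n + b^n'. This is false in general. The correct expansion uses the binomial theorem. The actual value is (4 + 4)^2 = 8^2 = 64, not 32.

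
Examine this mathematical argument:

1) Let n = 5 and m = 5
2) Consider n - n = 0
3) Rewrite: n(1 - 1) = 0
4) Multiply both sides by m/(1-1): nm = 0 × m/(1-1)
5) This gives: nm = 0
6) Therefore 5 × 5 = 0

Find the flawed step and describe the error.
Step 4: Multiply both sides by m/(1-1): nm = 0 × m/(1-1)

Step 4 multiplies both sides by m/(1-1). However, 1-1 = 0, so this is multiplication by m/0, which is undefined. We cannot multiply by an undefined expression.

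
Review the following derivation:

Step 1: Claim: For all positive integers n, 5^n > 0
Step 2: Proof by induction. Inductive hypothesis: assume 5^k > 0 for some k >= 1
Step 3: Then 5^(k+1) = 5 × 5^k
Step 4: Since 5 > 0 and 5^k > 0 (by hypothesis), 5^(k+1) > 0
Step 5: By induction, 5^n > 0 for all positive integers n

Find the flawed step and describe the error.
Step 5: By induction, 5^n > 0 for all positive integers n

Step 5 concludes the proof by induction, but no base case was ever established. A valid induction proof requires: (1) a base case proving 5^1 > 0, and (2) an inductive step showing IF 5^k > 0 THEN 5^(k+1) > 0. Steps 2-4 correctly establish the inductive step, but without the base case the conclusion in step 5 does not follow.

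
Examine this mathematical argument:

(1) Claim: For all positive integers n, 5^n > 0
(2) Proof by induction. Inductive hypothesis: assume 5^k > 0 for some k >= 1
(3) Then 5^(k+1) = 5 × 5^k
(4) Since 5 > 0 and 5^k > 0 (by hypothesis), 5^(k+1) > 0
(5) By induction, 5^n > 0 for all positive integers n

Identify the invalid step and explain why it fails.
Step 5: By induction, 5^n > 0 for all positive integers n

Step 5 concludes the proof by induction, but no base case was ever established. A valid induction proof requires: (1) a base case proving 5^1 > 0, and (2) an inductive step showing IF 5^k > 0 THEN 5^(k+1) > 0. Steps 2-4 correctly establish the inductive step, but without the base case the conclusion in step 5 does not follow.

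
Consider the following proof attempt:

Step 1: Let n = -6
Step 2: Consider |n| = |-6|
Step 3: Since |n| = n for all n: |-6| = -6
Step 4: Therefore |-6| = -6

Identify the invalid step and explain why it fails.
Step 3: Since |n| = n for all n: |-6| = -6

Step 3 incorrectly states that |n| = n for all n. The correct definition is |n| = n when n >= 0, and |n| = -n when n < 0. Since -6 < 0, we have |-6| = -(-6) = 6, not -6.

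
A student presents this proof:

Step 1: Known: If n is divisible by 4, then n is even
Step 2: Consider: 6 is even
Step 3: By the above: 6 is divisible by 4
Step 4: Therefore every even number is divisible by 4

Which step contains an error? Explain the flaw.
Step 3: By the above: 6 is divisible by 4

Step 3 commits the fallacy of affirming the consequent. The known fact 'divisible by 4 → even' does NOT imply 'even → divisible by 4'. That would be the converse, which is false. For example, 6 is even but 6 ÷ 4 = 1.50, which is not an integer.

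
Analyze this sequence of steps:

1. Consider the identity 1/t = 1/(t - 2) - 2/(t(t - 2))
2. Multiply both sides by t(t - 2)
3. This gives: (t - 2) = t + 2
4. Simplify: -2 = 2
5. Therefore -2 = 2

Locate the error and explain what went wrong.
Step 3: This gives: (t - 2) = t + 2

Step 3 makes a sign error when clearing denominators. Multiplying -2/(t(t - 2)) by t(t - 2) gives -2, not +2. The correct result is (t - 2) = t - 2, which is trivially true, not (t - 2) = t + 2. (Step 1 is a valid identity: 1/(t - 2) - 2/(t(t - 2)) = (t - 2)/(t(t - 2)) = 1/t.)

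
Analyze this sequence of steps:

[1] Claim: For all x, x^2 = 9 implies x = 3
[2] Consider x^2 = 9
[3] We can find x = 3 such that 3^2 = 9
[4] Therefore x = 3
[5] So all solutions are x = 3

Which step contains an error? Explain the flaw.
Step 4: Therefore x = 3

Step 4 incorrectly concludes that x = 3 is the only solution. The proof shows that x = 3 is A solution (existence), but does not show it is the ONLY solution (uniqueness). In fact, x = -3 is also a solution since (-3)^2 = 9. Finding one solution doesn't prove there are no others.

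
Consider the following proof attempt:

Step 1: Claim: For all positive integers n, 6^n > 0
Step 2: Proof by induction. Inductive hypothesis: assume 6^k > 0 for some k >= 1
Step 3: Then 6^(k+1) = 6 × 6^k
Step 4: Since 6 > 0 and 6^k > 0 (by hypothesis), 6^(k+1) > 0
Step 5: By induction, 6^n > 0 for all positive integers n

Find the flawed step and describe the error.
Step 5: By induction, 6^n > 0 for all positive integers n

Step 5 concludes the proof by induction, but no base case was ever established. A valid induction proof requires: (1) a base case proving 6^1 > 0, and (2) an inductive step showing IF 6^k > 0 THEN 6^(k+1) > 0. Steps 2-4 correctly establish the inductive step, but without the base case the conclusion in step 5 does not follow.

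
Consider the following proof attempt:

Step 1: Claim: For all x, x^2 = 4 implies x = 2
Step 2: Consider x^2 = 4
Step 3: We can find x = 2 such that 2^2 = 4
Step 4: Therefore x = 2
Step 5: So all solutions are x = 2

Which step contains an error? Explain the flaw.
Step 4: Therefore x = 2

Step 4 incorrectly concludes that x = 2 is the only solution. The proof shows that x = 2 is A solution (existence), but does not show it is the ONLY solution (uniqueness). In fact, x = -2 is also a solution since (-2)^2 = 4. Finding one solution doesn't prove there are no others.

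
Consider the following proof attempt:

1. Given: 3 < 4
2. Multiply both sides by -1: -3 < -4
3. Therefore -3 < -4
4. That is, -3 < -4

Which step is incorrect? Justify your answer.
Step 2: Multiply both sides by -1: -3 < -4

Step 2 multiplies both sides by -1 but fails to reverse the inequality sign. When multiplying (or dividing) an inequality by a negative number, the direction must be reversed. Since 3 < 4, we should get -3 > -4, i.e., -3 > -4.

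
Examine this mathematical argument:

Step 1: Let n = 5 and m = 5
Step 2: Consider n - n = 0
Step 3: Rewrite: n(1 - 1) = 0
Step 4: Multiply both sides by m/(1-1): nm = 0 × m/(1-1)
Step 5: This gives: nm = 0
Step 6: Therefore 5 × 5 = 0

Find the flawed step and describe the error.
Step 4: Multiply both sides by m/(1-1): nm = 0 × m/(1-1)

Step 4 multiplies both sides by m/(1-1). However, 1-1 = 0, so this is multiplication by m/0, which is undefined. We cannot multiply by an undefined expression.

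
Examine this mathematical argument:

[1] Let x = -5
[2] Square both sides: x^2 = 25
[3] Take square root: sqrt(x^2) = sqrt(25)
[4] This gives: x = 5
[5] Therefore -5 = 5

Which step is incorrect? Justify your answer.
Step 4: This gives: x = 5

Step 4 incorrectly states that sqrt(x^2) = x. The correct identity is sqrt(x^2) = |x|. Since x = -5 < 0, we have sqrt(x^2) = |-5| = 5, not x = -5.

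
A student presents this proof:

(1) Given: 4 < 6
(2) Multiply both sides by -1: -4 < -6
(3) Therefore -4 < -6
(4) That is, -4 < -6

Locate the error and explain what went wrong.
Step 2: Multiply both sides by -1: -4 < -6

Step 2 multiplies both sides by -1 but fails to reverse the inequality sign. When multiplying (or dividing) an inequality by a negative number, the direction must be reversed. Since 4 < 6, we should get -4 > -6, i.e., -4 > -6.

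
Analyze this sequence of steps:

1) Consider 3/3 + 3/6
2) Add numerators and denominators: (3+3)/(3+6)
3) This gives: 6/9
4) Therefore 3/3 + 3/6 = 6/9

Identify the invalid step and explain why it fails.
Step 2: Add numerators and denominators: (3+3)/(3+6)

Step 2 incorrectly adds fractions by separately adding numerators and denominators. This is wrong. The correct method requires a common denominator: 3/3 + 3/6 = (3×6 + 3×3)/(3×6) = 27/18 = 3/2. The method used gives 6/9, which is different.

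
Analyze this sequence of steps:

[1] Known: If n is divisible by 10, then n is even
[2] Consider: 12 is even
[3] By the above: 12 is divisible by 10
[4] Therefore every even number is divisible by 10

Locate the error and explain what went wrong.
Step 3: By the above: 12 is divisible by 10

Step 3 commits the fallacy of affirming the consequent. The known fact 'divisible by 10 → even' does NOT imply 'even → divisible by 10'. That would be the converse, which is false. For example, 12 is even but 12 ÷ 10 = 1.20, which is not an integer.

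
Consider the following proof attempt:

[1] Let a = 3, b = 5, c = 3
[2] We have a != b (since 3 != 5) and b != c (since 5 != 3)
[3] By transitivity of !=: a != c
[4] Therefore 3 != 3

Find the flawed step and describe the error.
Step 3: By transitivity of !=: a != c

Step 3 incorrectly applies transitivity to the '!=' relation. Transitivity states: if a R b and b R c, then a R c. However, '!=' is not transitive. Counterexample: 3 != 5 and 5 != 3, but 3 = 3 (both equal 3). Transitivity holds for relations like <, <=, =, but not for !=.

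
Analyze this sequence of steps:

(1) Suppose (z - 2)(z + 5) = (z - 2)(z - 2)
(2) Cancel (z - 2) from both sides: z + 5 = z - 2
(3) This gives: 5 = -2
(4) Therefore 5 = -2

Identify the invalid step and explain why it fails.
Step 2: Cancel (z - 2) from both sides: z + 5 = z - 2

Step 2 cancels (z - 2) from both sides. This is only valid if (z - 2) ≠ 0, i.e., z ≠ 2. When z = 2, both sides equal zero regardless of the other factors. The correct approach requires considering z = 2 as a separate case.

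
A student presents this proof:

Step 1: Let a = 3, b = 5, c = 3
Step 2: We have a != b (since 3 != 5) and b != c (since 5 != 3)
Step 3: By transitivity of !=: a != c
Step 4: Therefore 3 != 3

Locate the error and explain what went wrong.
Step 3: By transitivity of !=: a != c

Step 3 incorrectly applies transitivity to the '!=' relation. Transitivity states: if a R b and b R c, then a R c. However, '!=' is not transitive. Counterexample: 3 != 5 and 5 != 3, but 3 = 3 (both equal 3). Transitivity holds for relations like <, <=, =, but not for !=.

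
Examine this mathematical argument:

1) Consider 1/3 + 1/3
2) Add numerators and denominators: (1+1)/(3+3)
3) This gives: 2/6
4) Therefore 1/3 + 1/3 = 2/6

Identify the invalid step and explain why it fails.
Step 2: Add numerators and denominators: (1+1)/(3+3)

Step 2 incorrectly adds fractions by separately adding numerators and denominators. This is wrong. The correct method requires a common denominator: 1/3 + 1/3 = (1×3 + 1×3)/(3×3) = 6/9 = 2/3. The method used gives 2/6, which is different.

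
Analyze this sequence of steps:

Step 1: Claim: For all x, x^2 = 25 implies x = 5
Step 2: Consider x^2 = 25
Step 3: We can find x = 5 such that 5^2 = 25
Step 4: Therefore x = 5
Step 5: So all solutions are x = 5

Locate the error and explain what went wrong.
Step 4: Therefore x = 5

Step 4 incorrectly concludes that x = 5 is the only solution. The proof shows that x = 5 is A solution (existence), but does not show it is the ONLY solution (uniqueness). In fact, x = -5 is also a solution since (-5)^2 = 25. Finding one solution doesn't prove there are no others.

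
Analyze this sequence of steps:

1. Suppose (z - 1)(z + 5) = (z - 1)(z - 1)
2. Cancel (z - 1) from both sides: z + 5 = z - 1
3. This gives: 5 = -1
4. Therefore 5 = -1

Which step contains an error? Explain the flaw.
Step 2: Cancel (z - 1) from both sides: z + 5 = z - 1

Step 2 cancels (z - 1) from both sides. This is only valid if (z - 1) ≠ 0, i.e., z ≠ 1. When z = 1, both sides equal zero regardless of the other factors. The correct approach requires considering z = 1 as a separate case.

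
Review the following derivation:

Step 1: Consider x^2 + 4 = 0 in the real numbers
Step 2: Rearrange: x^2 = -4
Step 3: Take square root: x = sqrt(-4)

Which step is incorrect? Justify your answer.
Step 3: Take square root: x = sqrt(-4)

Step 3 takes the square root of -4, which is negative. In the real number system, the square root of a negative number is undefined. The equation x^2 + 4 = 0 has no real solutions. Square roots of negative numbers only exist in the complex numbers.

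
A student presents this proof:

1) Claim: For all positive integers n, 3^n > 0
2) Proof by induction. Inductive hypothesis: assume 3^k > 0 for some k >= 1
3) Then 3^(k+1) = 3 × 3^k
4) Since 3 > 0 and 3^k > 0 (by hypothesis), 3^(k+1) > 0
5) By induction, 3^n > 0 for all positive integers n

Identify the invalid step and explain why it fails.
Step 5: By induction, 3^n > 0 for all positive integers n

Step 5 concludes the proof by induction, but no base case was ever established. A valid induction proof requires: (1) a base case proving 3^1 > 0, and (2) an inductive step showing IF 3^k > 0 THEN 3^(k+1) > 0. Steps 2-4 correctly establish the inductive step, but without the base case the conclusion in step 5 does not follow.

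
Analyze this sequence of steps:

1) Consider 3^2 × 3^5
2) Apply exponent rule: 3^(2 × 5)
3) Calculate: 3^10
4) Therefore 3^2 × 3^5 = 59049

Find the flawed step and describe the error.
Step 2: Apply exponent rule: 3^(2 × 5)

Step 2 incorrectly states that a^b × a^c = a^(b×c). The correct rule is a^b × a^c = a^(b+c). The actual value is 3^2 × 3^5 = 3^7 = 2187, not 3^10 = 59049.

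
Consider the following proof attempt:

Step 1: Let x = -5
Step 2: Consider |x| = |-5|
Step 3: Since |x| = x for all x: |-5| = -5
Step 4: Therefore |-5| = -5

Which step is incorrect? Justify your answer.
Step 3: Since |x| = x for all x: |-5| = -5

Step 3 incorrectly states that |x| = x for all x. The correct definition is |x| = x when x >= 0, and |x| = -x when x < 0. Since -5 < 0, we have |-5| = -(-5) = 5, not -5.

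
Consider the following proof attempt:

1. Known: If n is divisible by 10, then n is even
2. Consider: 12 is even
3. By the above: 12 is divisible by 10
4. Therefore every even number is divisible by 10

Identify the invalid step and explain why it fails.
Step 3: By the above: 12 is divisible by 10

Step 3 commits the fallacy of affirming the consequent. The known fact 'divisible by 10 → even' does NOT imply 'even → divisible by 10'. That would be the converse, which is false. For example, 12 is even but 12 ÷ 10 = 1.20, which is not an integer.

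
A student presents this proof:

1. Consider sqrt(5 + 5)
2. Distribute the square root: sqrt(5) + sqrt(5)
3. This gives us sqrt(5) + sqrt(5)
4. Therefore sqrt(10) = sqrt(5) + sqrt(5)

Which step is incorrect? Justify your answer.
Step 2: Distribute the square root: sqrt(5) + sqrt(5)

Step 2 incorrectly 'distributes' the square root over addition. The square root function does not distribute: sqrt(a + b) ≠ sqrt(a) + sqrt(b). In fact, sqrt(5 + 5) = sqrt(10) ≈ 3.1623, while sqrt(5) + sqrt(5) ≈ 4.4721.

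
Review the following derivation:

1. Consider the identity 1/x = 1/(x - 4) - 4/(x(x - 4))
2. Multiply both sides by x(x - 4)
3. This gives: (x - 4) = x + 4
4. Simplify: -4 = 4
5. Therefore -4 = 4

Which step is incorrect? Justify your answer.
Step 3: This gives: (x - 4) = x + 4

Step 3 makes a sign error when clearing denominators. Multiplying -4/(x(x - 4)) by x(x - 4) gives -4, not +4. The correct result is (x - 4) = x - 4, which is trivially true, not (x - 4) = x + 4. (Step 1 is a valid identity: 1/(x - 4) - 4/(x(x - 4)) = (x - 4)/(x(x - 4)) = 1/x.)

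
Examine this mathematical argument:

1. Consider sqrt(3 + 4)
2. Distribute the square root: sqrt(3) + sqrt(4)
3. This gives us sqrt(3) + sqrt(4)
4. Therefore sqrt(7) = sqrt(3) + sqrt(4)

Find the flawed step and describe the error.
Step 2: Distribute the square root: sqrt(3) + sqrt(4)

Step 2 incorrectly 'distributes' the square root over addition. The square root function does not distribute: sqrt(a + b) ≠ sqrt(a) + sqrt(b). In fact, sqrt(3 + 4) = sqrt(7) ≈ 2.6458, while sqrt(3) + sqrt(4) ≈ 3.7321.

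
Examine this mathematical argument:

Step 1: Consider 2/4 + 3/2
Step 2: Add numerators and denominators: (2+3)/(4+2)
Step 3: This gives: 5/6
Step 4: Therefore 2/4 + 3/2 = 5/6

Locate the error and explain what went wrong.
Step 2: Add numerators and denominators: (2+3)/(4+2)

Step 2 incorrectly adds fractions by separately adding numerators and denominators. This is wrong. The correct method requires a common denominator: 2/4 + 3/2 = (2×2 + 3×4)/(4×2) = 16/8 = 2. The method used gives 5/6, which is different.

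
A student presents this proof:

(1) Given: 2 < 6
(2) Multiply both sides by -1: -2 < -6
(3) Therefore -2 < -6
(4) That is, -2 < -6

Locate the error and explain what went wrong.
Step 2: Multiply both sides by -1: -2 < -6

Step 2 multiplies both sides by -1 but fails to reverse the inequality sign. When multiplying (or dividing) an inequality by a negative number, the direction must be reversed. Since 2 < 6, we should get -2 > -6, i.e., -2 > -6.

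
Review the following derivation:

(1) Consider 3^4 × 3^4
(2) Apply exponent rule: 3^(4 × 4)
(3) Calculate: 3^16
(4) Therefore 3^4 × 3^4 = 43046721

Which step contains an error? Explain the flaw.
Step 2: Apply exponent rule: 3^(4 × 4)

Step 2 incorrectly states that a^b × a^c = a^(b×c). The correct rule is a^b × a^c = a^(b+c). The actual value is 3^4 × 3^4 = 3^8 = 6561, not 3^16 = 43046721.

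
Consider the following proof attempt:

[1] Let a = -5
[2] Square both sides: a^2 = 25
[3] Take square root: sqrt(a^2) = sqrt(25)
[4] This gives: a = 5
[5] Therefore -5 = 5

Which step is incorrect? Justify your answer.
Step 4: This gives: a = 5

Step 4 incorrectly states that sqrt(a^2) = a. The correct identity is sqrt(a^2) = |a|. Since a = -5 < 0, we have sqrt(a^2) = |-5| = 5, not a = -5.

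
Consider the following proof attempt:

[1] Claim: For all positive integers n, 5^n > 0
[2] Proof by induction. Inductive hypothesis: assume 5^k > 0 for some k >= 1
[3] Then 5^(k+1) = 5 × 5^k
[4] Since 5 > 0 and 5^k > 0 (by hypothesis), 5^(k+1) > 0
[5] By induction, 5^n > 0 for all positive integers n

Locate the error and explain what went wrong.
Step 5: By induction, 5^n > 0 for all positive integers n

Step 5 concludes the proof by induction, but no base case was ever established. A valid induction proof requires: (1) a base case proving 5^1 > 0, and (2) an inductive step showing IF 5^k > 0 THEN 5^(k+1) > 0. Steps 2-4 correctly establish the inductive step, but without the base case the conclusion in step 5 does not follow.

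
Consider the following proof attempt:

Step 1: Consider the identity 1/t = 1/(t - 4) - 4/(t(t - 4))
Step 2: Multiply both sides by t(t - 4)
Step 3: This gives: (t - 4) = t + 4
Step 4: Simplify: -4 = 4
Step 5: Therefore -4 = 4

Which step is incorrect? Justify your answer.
Step 3: This gives: (t - 4) = t + 4

Step 3 makes a sign error when clearing denominators. Multiplying -4/(t(t - 4)) by t(t - 4) gives -4, not +4. The correct result is (t - 4) = t - 4, which is trivially true, not (t - 4) = t + 4. (Step 1 is a valid identity: 1/(t - 4) - 4/(t(t - 4)) = (t - 4)/(t(t - 4)) = 1/t.)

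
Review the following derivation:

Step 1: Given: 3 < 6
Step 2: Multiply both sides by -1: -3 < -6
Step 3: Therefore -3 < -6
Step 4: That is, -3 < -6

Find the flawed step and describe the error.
Step 2: Multiply both sides by -1: -3 < -6

Step 2 multiplies both sides by -1 but fails to reverse the inequality sign. When multiplying (or dividing) an inequality by a negative number, the direction must be reversed. Since 3 < 6, we should get -3 > -6, i.e., -3 > -6.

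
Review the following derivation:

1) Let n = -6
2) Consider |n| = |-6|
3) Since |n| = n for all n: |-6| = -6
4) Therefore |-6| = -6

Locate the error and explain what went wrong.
Step 3: Since |n| = n for all n: |-6| = -6

Step 3 incorrectly states that |n| = n for all n. The correct definition is |n| = n when n >= 0, and |n| = -n when n < 0. Since -6 < 0, we have |-6| = -(-6) = 6, not -6.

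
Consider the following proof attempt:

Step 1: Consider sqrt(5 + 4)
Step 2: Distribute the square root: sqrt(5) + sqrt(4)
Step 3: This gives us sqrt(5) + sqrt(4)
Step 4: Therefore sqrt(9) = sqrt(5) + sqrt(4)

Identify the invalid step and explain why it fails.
Step 2: Distribute the square root: sqrt(5) + sqrt(4)

Step 2 incorrectly 'distributes' the square root over addition. The square root function does not distribute: sqrt(a + b) ≠ sqrt(a) + sqrt(b). In fact, sqrt(5 + 4) = sqrt(9) ≈ 3.0000, while sqrt(5) + sqrt(4) ≈ 4.2361.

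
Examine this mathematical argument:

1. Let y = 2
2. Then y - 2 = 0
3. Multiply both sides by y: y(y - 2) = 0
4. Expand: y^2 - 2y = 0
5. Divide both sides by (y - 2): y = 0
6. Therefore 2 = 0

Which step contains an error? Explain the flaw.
Step 5: Divide both sides by (y - 2): y = 0

Step 5 divides both sides by (y - 2). However, since y = 2, we have (y - 2) = 0. Division by zero is undefined, making this step invalid.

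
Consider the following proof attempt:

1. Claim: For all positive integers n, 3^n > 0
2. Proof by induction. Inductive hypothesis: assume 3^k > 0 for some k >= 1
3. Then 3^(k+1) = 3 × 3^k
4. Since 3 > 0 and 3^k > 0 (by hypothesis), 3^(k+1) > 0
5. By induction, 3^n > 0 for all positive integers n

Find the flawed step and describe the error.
Step 5: By induction, 3^n > 0 for all positive integers n

Step 5 concludes the proof by induction, but no base case was ever established. A valid induction proof requires: (1) a base case proving 3^1 > 0, and (2) an inductive step showing IF 3^k > 0 THEN 3^(k+1) > 0. Steps 2-4 correctly establish the inductive step, but without the base case the conclusion in step 5 does not follow.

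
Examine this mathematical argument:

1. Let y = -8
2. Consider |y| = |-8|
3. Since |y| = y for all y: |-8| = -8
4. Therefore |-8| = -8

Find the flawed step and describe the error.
Step 3: Since |y| = y for all y: |-8| = -8

Step 3 incorrectly states that |y| = y for all y. The correct definition is |y| = y when y >= 0, and |y| = -y when y < 0. Since -8 < 0, we have |-8| = -(-8) = 8, not -8.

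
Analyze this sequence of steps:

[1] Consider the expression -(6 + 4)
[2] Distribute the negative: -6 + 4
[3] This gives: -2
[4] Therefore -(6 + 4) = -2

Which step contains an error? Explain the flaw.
Step 2: Distribute the negative: -6 + 4

Step 2 incorrectly distributes the negative sign. The correct distribution is -(6 + 4) = -6 - 4 = -10. The negative must be applied to both terms, not just the first. The error treats -(6 + 4) as -6 + 4, which equals -2 instead of -10.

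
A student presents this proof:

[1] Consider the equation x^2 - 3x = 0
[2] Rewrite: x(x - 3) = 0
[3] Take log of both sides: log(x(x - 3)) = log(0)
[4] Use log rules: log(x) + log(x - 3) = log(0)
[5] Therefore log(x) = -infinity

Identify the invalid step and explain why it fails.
Step 3: Take log of both sides: log(x(x - 3)) = log(0)

Step 3 takes the logarithm of both sides, resulting in log(0) on the right side. The logarithm is only defined for positive numbers; log(0) is undefined (approaches negative infinity). This operation is invalid.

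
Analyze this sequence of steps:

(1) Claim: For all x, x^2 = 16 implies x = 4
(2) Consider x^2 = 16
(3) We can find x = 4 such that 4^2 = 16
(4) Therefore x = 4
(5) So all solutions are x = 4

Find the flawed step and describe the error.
Step 4: Therefore x = 4

Step 4 incorrectly concludes that x = 4 is the only solution. The proof shows that x = 4 is A solution (existence), but does not show it is the ONLY solution (uniqueness). In fact, x = -4 is also a solution since (-4)^2 = 16. Finding one solution doesn't prove there are no others.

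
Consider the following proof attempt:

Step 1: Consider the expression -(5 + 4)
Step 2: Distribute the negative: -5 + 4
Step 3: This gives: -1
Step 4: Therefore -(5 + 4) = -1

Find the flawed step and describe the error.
Step 2: Distribute the negative: -5 + 4

Step 2 incorrectly distributes the negative sign. The correct distribution is -(5 + 4) = -5 - 4 = -9. The negative must be applied to both terms, not just the first. The error treats -(5 + 4) as -5 + 4, which equals -1 instead of -9.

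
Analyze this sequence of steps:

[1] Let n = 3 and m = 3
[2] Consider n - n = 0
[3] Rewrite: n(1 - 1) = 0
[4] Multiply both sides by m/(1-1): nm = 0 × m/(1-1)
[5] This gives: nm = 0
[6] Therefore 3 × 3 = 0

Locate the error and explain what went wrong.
Step 4: Multiply both sides by m/(1-1): nm = 0 × m/(1-1)

Step 4 multiplies both sides by m/(1-1). However, 1-1 = 0, so this is multiplication by m/0, which is undefined. We cannot multiply by an undefined expression.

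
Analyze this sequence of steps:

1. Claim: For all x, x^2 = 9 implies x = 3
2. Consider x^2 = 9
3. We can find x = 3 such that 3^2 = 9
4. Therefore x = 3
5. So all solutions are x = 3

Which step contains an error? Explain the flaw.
Step 4: Therefore x = 3

Step 4 incorrectly concludes that x = 3 is the only solution. The proof shows that x = 3 is A solution (existence), but does not show it is the ONLY solution (uniqueness). In fact, x = -3 is also a solution since (-3)^2 = 9. Finding one solution doesn't prove there are no others.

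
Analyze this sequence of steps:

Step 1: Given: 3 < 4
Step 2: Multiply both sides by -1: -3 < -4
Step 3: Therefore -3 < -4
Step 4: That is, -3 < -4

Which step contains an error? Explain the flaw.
Step 2: Multiply both sides by -1: -3 < -4

Step 2 multiplies both sides by -1 but fails to reverse the inequality sign. When multiplying (or dividing) an inequality by a negative number, the direction must be reversed. Since 3 < 4, we should get -3 > -4, i.e., -3 > -4.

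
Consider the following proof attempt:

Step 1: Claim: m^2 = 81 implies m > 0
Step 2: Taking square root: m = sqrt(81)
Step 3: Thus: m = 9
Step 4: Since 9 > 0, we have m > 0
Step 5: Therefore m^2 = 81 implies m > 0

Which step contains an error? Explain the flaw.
Step 2: Taking square root: m = sqrt(81)

Step 2 takes the square root and assumes the positive root only. The equation m^2 = 81 actually has two solutions: m = 9 and m = -9. The proof silently assumes m > 0 without justification, then uses this assumption to conclude m > 0, which is circular. The counterexample m = -9 shows the claim is false.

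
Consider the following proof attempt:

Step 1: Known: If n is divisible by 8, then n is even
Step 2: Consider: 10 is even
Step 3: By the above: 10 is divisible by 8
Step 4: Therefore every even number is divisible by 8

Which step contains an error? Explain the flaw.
Step 3: By the above: 10 is divisible by 8

Step 3 commits the fallacy of affirming the consequent. The known fact 'divisible by 8 → even' does NOT imply 'even → divisible by 8'. That would be the converse, which is false. For example, 10 is even but 10 ÷ 8 = 1.25, which is not an integer.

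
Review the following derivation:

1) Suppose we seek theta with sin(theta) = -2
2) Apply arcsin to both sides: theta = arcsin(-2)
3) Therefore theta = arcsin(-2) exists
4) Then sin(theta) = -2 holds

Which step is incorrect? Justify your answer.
Step 2: Apply arcsin to both sides: theta = arcsin(-2)

Step 2 applies arcsin to -2. However, arcsin(x) is only defined for x in [-1, 1] because sin(theta) can only produce values in that range. Since |-2| > 1, arcsin(-2) is undefined. There is no angle whose sine equals -2.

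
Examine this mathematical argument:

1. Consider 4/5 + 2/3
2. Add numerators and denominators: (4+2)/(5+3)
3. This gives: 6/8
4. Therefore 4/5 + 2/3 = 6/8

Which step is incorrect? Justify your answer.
Step 2: Add numerators and denominators: (4+2)/(5+3)

Step 2 incorrectly adds fractions by separately adding numerators and denominators. This is wrong. The correct method requires a common denominator: 4/5 + 2/3 = (4×3 + 2×5)/(5×3) = 22/15 = 22/15. The method used gives 6/8, which is different.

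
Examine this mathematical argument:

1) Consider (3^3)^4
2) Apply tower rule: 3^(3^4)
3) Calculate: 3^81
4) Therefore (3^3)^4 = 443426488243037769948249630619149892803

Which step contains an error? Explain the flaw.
Step 2: Apply tower rule: 3^(3^4)

Step 2 incorrectly states that (a^b)^c = a^(b^c). The correct rule is (a^b)^c = a^(b×c). The actual value is (3^3)^4 = 3^12 = 531441, not 3^81 = 443426488243037769948249630619149892803.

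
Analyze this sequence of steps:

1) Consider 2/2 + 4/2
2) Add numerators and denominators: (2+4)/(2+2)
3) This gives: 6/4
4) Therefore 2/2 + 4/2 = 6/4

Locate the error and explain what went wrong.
Step 2: Add numerators and denominators: (2+4)/(2+2)

Step 2 incorrectly adds fractions by separately adding numerators and denominators. This is wrong. The correct method requires a common denominator: 2/2 + 4/2 = (2×2 + 4×2)/(2×2) = 12/4 = 3. The method used gives 6/4, which is different.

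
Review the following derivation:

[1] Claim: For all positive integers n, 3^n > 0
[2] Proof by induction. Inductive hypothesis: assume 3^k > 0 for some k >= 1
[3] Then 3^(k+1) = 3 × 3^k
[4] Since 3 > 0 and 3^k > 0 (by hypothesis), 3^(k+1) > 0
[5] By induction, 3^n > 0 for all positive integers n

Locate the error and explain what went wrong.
Step 5: By induction, 3^n > 0 for all positive integers n

Step 5 concludes the proof by induction, but no base case was ever established. A valid induction proof requires: (1) a base case proving 3^1 > 0, and (2) an inductive step showing IF 3^k > 0 THEN 3^(k+1) > 0. Steps 2-4 correctly establish the inductive step, but without the base case the conclusion in step 5 does not follow.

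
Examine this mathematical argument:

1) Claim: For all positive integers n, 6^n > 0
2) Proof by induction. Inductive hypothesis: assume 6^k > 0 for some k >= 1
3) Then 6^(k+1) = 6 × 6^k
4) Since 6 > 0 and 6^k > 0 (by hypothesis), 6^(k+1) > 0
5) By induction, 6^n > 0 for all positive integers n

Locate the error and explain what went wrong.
Step 5: By induction, 6^n > 0 for all positive integers n

Step 5 concludes the proof by induction, but no base case was ever established. A valid induction proof requires: (1) a base case proving 6^1 > 0, and (2) an inductive step showing IF 6^k > 0 THEN 6^(k+1) > 0. Steps 2-4 correctly establish the inductive step, but without the base case the conclusion in step 5 does not follow.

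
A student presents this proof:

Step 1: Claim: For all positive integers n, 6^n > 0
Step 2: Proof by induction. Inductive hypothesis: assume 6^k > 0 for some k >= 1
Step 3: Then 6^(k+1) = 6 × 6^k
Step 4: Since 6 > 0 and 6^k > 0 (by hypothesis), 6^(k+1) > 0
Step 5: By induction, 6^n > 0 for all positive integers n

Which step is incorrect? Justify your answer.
Step 5: By induction, 6^n > 0 for all positive integers n

Step 5 concludes the proof by induction, but no base case was ever established. A valid induction proof requires: (1) a base case proving 6^1 > 0, and (2) an inductive step showing IF 6^k > 0 THEN 6^(k+1) > 0. Steps 2-4 correctly establish the inductive step, but without the base case the conclusion in step 5 does not follow.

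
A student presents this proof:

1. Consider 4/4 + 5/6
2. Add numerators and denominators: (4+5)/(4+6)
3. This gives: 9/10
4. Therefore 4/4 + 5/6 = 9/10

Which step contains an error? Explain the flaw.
Step 2: Add numerators and denominators: (4+5)/(4+6)

Step 2 incorrectly adds fractions by separately adding numerators and denominators. This is wrong. The correct method requires a common denominator: 4/4 + 5/6 = (4×6 + 5×4)/(4×6) = 44/24 = 11/6. The method used gives 9/10, which is different.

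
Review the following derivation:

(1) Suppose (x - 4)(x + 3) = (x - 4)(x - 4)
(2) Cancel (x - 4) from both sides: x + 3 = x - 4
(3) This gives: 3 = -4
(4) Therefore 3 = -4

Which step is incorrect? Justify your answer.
Step 2: Cancel (x - 4) from both sides: x + 3 = x - 4

Step 2 cancels (x - 4) from both sides. This is only valid if (x - 4) ≠ 0, i.e., x ≠ 4. When x = 4, both sides equal zero regardless of the other factors. The correct approach requires considering x = 4 as a separate case.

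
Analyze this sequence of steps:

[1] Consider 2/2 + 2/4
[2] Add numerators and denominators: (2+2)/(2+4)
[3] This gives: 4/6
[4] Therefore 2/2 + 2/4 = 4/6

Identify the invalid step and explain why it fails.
Step 2: Add numerators and denominators: (2+2)/(2+4)

Step 2 incorrectly adds fractions by separately adding numerators and denominators. This is wrong. The correct method requires a common denominator: 2/2 + 2/4 = (2×4 + 2×2)/(2×4) = 12/8 = 3/2. The method used gives 4/6, which is different.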